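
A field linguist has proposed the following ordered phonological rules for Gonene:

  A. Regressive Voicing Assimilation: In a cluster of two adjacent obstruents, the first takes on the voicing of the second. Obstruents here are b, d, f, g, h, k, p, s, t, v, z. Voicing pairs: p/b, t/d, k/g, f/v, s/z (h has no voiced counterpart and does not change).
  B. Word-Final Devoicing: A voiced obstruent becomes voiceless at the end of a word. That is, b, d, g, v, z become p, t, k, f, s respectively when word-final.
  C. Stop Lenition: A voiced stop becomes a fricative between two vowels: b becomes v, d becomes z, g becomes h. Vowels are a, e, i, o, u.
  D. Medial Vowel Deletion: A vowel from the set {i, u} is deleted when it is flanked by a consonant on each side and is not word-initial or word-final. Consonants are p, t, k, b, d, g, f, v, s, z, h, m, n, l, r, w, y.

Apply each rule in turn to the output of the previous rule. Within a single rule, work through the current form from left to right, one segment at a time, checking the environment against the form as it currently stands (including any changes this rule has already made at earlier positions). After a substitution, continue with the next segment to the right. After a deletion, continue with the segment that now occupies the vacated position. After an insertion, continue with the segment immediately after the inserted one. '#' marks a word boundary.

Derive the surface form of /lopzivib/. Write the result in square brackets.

[lobzvp]

A Regressive Voicing Assimilation: [lopzivib] → [lobzivib]
B Word-Final Devoicing: [lobzivib] → [lobzivip]
C Stop Lenition: no change — [lobzivip]
D Medial Vowel Deletion: [lobzivip] → [lobzvp]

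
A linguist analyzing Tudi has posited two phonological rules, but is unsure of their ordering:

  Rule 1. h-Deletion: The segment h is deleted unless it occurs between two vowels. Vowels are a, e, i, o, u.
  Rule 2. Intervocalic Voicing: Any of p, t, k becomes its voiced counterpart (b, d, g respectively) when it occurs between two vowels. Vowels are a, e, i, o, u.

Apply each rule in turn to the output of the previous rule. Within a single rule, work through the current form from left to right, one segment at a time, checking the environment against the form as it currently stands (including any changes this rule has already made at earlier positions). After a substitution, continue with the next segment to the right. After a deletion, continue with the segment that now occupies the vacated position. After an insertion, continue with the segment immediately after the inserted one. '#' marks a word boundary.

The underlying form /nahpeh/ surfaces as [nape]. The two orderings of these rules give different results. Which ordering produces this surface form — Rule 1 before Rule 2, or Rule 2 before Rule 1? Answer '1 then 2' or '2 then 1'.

Order 1 then 2:
  1 h-Deletion: [nahpeh] → [nape]
  2 Intervocalic Voicing: [nape] → [nabe]
  result: [nabe]
Order 2 then 1:
  2 Intervocalic Voicing: no change — [nahpeh]
  1 h-Deletion: [nahpeh] → [nape]
  result: [nape]

2 then 1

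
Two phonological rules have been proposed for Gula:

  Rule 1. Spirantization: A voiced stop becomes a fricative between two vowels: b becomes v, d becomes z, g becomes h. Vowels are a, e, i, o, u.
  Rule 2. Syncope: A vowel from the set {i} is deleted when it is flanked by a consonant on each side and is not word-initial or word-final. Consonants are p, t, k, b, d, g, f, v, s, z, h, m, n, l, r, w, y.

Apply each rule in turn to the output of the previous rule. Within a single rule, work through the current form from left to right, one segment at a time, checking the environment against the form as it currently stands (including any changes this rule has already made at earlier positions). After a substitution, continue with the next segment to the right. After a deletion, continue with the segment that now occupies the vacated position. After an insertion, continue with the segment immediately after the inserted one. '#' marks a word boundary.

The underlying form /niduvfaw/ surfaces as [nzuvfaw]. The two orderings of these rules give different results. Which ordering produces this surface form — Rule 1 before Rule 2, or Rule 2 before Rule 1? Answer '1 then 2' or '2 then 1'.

Order 1 then 2:
  1 Spirantization: [niduvfaw] → [nizuvfaw]
  2 Syncope: [nizuvfaw] → [nzuvfaw]
  result: [nzuvfaw]
Order 2 then 1:
  2 Syncope: [niduvfaw] → [nduvfaw]
  1 Spirantization: no change — [nduvfaw]
  result: [nduvfaw]

1 then 2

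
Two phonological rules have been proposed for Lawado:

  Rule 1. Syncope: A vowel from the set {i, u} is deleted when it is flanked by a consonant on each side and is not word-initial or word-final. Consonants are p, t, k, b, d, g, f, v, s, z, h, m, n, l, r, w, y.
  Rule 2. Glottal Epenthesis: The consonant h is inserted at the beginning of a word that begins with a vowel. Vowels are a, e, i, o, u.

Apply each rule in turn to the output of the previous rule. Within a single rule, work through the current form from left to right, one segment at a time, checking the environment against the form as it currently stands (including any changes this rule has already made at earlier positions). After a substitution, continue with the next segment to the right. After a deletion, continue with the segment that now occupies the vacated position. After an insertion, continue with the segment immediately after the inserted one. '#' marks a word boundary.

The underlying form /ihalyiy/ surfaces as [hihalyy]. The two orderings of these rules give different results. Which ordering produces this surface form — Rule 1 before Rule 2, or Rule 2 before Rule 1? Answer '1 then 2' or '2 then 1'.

1 then 2

Order 1 then 2:
  1 Syncope: [ihalyiy] → [ihalyy]
  2 Glottal Epenthesis: [ihalyy] → [hihalyy]
  result: [hihalyy]
Order 2 then 1:
  2 Glottal Epenthesis: [ihalyiy] → [hihalyiy]
  1 Syncope: [hihalyiy] → [hhalyy]
  result: [hhalyy]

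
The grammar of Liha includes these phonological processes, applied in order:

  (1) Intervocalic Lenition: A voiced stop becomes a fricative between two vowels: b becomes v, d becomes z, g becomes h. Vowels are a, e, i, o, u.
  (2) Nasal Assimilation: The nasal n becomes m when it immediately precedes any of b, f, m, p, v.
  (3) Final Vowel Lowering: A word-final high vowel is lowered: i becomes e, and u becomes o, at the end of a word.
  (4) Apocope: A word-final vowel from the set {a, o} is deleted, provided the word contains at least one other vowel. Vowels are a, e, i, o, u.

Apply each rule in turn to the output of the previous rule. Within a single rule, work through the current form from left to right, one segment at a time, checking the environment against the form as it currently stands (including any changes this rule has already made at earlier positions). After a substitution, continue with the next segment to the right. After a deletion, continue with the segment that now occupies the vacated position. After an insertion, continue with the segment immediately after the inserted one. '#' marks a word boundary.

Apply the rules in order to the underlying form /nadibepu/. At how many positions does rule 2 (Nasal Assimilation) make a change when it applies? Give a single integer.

0

(1) Intervocalic Lenition: [nadibepu] → [nazivepu]
(2) Nasal Assimilation: no change — [nazivepu]
(3) Final Vowel Lowering: [nazivepu] → [nazivepo]
(4) Apocope: [nazivepo] → [nazivep]
Rule 2 changed 0 position(s).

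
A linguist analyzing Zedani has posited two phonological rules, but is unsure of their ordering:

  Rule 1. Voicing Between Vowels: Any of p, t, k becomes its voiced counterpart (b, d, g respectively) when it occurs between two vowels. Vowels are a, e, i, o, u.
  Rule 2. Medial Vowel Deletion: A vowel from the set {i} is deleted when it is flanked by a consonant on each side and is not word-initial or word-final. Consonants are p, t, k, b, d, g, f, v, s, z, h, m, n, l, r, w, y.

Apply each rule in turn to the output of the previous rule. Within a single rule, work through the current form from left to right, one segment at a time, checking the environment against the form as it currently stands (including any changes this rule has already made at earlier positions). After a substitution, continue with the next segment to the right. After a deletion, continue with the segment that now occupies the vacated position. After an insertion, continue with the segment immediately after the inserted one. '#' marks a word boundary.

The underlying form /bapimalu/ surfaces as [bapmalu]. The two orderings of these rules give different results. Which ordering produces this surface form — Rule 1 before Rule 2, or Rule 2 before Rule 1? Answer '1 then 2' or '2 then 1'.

Order 1 then 2:
  1 Voicing Between Vowels: [bapimalu] → [babimalu]
  2 Medial Vowel Deletion: [babimalu] → [babmalu]
  result: [babmalu]
Order 2 then 1:
  2 Medial Vowel Deletion: [bapimalu] → [bapmalu]
  1 Voicing Between Vowels: no change — [bapmalu]
  result: [bapmalu]

2 then 1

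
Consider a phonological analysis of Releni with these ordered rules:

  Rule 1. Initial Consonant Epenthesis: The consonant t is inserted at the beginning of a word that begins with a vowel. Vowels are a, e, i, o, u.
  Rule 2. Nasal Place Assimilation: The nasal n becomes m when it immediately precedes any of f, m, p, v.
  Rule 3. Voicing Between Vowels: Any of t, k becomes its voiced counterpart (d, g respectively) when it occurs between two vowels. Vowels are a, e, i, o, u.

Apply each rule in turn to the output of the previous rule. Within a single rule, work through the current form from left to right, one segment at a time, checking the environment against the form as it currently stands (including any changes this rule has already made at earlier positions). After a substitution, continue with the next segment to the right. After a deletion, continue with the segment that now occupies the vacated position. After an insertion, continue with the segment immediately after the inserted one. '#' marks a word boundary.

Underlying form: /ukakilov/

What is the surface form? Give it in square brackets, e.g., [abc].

Rule 1 Initial Consonant Epenthesis: [ukakilov] → [tukakilov]
Rule 2 Nasal Place Assimilation: no change — [tukakilov]
Rule 3 Voicing Between Vowels: [tukakilov] → [tugagilov]

[tugagilov]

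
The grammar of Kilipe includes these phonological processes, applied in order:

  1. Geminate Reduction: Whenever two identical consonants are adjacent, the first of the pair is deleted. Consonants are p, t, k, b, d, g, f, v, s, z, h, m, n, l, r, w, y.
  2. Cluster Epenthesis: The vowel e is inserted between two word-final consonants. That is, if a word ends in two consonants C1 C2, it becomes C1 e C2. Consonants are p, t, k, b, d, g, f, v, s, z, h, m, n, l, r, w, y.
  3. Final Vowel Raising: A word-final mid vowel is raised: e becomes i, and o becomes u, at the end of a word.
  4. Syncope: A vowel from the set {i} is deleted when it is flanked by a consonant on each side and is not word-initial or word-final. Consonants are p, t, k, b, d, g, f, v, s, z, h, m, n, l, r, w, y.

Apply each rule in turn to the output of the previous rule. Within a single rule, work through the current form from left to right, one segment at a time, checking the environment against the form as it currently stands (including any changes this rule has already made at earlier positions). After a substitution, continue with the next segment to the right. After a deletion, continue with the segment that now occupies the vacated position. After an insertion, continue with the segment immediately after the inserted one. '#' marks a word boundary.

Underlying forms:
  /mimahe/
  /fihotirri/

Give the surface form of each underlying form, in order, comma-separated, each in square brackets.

/mimahe/:
  1 Geminate Reduction: no change — [mimahe]
  2 Cluster Epenthesis: no change — [mimahe]
  3 Final Vowel Raising: [mimahe] → [mimahi]
  4 Syncope: [mimahi] → [mmahi]
/fihotirri/:
  1 Geminate Reduction: [fihotirri] → [fihotiri]
  2 Cluster Epenthesis: no change — [fihotiri]
  3 Final Vowel Raising: no change — [fihotiri]
  4 Syncope: [fihotiri] → [fhotri]

[mmahi], [fhotri]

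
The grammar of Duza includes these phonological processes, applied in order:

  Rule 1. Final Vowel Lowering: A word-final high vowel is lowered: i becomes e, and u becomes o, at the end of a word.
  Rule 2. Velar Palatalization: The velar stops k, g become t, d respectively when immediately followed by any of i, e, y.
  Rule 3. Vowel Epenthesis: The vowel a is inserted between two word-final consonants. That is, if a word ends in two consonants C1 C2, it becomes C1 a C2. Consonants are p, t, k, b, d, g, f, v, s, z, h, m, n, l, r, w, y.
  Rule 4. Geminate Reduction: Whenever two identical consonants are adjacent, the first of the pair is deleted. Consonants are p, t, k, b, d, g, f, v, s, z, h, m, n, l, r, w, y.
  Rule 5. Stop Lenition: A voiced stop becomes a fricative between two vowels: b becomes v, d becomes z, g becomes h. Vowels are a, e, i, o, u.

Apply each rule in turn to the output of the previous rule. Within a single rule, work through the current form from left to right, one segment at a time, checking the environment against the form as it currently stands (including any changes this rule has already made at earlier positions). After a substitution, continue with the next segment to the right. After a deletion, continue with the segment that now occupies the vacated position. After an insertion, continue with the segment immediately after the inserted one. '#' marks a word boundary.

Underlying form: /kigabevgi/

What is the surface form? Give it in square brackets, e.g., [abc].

[tihavevde]

Rule 1 Final Vowel Lowering: [kigabevgi] → [kigabevge]
Rule 2 Velar Palatalization: [kigabevge] → [tigabevde]
Rule 3 Vowel Epenthesis: no change — [tigabevde]
Rule 4 Geminate Reduction: no change — [tigabevde]
Rule 5 Stop Lenition: [tigabevde] → [tihavevde]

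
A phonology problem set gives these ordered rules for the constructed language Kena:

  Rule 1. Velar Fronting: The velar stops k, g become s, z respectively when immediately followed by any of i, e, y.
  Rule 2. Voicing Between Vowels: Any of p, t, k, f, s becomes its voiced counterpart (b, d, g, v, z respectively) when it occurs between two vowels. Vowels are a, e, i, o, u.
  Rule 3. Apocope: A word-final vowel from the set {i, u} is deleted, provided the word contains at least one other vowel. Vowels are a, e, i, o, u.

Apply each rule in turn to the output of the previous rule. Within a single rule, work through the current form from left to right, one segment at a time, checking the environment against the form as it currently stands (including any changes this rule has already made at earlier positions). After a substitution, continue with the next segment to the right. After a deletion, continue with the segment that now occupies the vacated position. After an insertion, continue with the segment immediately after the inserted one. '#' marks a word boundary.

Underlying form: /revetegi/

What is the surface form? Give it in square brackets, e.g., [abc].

[revedez]

Rule 1 Velar Fronting: [revetegi] → [revetezi]
Rule 2 Voicing Between Vowels: [revetezi] → [revedezi]
Rule 3 Apocope: [revedezi] → [revedez]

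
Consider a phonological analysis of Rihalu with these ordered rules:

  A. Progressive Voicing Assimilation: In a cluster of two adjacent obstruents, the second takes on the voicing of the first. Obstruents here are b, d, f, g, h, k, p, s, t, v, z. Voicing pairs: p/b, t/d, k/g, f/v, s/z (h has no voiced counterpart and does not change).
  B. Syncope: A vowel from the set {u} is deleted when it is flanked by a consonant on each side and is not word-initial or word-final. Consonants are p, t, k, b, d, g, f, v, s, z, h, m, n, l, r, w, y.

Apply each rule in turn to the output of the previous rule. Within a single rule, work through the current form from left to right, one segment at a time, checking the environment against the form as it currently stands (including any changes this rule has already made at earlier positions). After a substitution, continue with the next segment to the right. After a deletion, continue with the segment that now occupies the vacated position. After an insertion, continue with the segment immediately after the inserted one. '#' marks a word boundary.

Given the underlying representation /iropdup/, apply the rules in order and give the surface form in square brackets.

[iroptp]

A Progressive Voicing Assimilation: [iropdup] → [iroptup]
B Syncope: [iroptup] → [iroptp]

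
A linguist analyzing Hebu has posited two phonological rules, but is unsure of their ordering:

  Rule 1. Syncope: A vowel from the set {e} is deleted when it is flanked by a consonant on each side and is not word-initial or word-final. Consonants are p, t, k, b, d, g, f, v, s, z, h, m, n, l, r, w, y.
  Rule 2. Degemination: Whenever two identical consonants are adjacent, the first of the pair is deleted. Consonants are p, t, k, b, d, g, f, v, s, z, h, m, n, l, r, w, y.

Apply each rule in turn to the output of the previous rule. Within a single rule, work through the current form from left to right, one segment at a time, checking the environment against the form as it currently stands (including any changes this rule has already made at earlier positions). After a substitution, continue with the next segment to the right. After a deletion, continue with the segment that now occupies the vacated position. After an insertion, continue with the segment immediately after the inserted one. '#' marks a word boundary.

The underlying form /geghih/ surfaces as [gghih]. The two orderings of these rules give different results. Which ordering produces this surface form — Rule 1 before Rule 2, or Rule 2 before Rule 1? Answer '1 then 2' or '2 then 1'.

Order 1 then 2:
  1 Syncope: [geghih] → [gghih]
  2 Degemination: [gghih] → [ghih]
  result: [ghih]
Order 2 then 1:
  2 Degemination: no change — [geghih]
  1 Syncope: [geghih] → [gghih]
  result: [gghih]

2 then 1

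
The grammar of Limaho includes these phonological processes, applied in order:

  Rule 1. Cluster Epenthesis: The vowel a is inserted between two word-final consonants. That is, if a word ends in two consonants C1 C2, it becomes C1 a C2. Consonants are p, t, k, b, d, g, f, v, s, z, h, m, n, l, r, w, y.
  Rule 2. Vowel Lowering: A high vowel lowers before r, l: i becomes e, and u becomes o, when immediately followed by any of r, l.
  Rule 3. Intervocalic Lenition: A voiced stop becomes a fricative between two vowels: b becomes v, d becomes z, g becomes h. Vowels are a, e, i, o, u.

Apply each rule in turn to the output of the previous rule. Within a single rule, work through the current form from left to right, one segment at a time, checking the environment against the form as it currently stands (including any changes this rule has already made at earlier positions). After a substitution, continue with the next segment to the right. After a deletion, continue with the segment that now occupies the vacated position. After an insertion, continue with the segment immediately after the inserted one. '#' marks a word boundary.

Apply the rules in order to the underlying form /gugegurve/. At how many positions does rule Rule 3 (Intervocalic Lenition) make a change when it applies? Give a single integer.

2

Rule 1 Cluster Epenthesis: no change — [gugegurve]
Rule 2 Vowel Lowering: [gugegurve] → [gugegorve]
Rule 3 Intervocalic Lenition: [gugegorve] → [guhehorve]
Rule Rule 3 changed 2 position(s).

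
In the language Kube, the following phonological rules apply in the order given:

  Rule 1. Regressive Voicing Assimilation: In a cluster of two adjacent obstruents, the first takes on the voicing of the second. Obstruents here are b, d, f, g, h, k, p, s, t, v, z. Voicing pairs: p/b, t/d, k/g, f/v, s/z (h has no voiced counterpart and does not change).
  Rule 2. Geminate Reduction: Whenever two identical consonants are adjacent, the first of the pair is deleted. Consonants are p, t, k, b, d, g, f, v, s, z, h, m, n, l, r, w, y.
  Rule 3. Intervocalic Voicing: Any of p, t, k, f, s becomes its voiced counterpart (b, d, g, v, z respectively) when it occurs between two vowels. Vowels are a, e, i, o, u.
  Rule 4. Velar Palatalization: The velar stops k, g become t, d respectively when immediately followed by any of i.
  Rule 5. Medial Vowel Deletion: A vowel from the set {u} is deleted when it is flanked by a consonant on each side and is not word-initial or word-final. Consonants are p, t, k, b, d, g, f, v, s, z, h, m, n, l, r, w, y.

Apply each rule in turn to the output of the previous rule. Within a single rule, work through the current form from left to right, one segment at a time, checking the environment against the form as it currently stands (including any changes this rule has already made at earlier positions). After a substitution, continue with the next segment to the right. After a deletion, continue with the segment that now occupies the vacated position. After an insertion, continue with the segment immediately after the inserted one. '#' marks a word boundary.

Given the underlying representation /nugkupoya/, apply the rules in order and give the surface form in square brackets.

[ngboya]

Rule 1 Regressive Voicing Assimilation: [nugkupoya] → [nukkupoya]
Rule 2 Geminate Reduction: [nukkupoya] → [nukupoya]
Rule 3 Intervocalic Voicing: [nukupoya] → [nuguboya]
Rule 4 Velar Palatalization: no change — [nuguboya]
Rule 5 Medial Vowel Deletion: [nuguboya] → [ngboya]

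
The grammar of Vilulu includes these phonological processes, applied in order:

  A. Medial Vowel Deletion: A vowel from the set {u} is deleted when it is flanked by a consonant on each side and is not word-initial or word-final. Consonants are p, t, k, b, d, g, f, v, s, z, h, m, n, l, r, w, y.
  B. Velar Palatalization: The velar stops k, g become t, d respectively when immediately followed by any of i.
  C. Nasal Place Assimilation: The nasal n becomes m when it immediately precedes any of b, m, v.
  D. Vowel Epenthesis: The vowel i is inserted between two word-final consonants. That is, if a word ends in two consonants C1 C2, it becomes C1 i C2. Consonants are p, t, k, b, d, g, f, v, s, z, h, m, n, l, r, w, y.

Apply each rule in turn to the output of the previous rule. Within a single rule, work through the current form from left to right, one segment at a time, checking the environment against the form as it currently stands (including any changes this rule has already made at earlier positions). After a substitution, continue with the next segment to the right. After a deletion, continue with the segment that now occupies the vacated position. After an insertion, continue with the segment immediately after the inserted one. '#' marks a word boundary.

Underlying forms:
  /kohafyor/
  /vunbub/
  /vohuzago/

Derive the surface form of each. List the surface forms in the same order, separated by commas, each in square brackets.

[kohafyor], [vmbib], [vohzago]

/kohafyor/:
  A Medial Vowel Deletion: no change — [kohafyor]
  B Velar Palatalization: no change — [kohafyor]
  C Nasal Place Assimilation: no change — [kohafyor]
  D Vowel Epenthesis: no change — [kohafyor]
/vunbub/:
  A Medial Vowel Deletion: [vunbub] → [vnbb]
  B Velar Palatalization: no change — [vnbb]
  C Nasal Place Assimilation: [vnbb] → [vmbb]
  D Vowel Epenthesis: [vmbb] → [vmbib]
/vohuzago/:
  A Medial Vowel Deletion: [vohuzago] → [vohzago]
  B Velar Palatalization: no change — [vohzago]
  C Nasal Place Assimilation: no change — [vohzago]
  D Vowel Epenthesis: no change — [vohzago]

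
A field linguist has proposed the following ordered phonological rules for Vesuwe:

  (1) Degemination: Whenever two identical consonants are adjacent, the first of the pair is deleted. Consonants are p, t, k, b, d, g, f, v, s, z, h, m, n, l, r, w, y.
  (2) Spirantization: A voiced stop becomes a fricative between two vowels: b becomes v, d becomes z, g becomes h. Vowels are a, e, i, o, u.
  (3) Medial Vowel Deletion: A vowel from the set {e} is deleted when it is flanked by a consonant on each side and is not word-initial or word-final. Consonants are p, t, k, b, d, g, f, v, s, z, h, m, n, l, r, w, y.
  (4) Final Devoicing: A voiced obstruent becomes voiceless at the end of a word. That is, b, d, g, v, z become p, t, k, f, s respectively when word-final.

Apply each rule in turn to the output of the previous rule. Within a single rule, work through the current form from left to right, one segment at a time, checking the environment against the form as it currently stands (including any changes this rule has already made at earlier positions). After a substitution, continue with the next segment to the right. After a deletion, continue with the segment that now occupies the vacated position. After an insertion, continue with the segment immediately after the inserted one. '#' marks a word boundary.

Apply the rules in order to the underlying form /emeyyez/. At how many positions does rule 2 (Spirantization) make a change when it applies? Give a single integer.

0

(1) Degemination: [emeyyez] → [emeyez]
(2) Spirantization: no change — [emeyez]
(3) Medial Vowel Deletion: [emeyez] → [emyz]
(4) Final Devoicing: [emyz] → [emys]
Rule 2 changed 0 position(s).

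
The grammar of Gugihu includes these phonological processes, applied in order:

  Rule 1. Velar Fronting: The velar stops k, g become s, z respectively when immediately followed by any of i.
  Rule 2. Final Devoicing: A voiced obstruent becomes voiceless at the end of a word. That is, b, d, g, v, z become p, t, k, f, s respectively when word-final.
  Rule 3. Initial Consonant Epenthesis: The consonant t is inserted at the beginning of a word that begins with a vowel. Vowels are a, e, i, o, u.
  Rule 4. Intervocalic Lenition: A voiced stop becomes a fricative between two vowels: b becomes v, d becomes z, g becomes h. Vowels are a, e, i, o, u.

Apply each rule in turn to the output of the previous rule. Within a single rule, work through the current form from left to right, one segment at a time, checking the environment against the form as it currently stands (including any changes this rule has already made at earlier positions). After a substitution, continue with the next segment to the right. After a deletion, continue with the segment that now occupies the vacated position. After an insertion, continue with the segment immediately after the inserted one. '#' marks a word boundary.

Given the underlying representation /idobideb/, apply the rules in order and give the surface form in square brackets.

Rule 1 Velar Fronting: no change — [idobideb]
Rule 2 Final Devoicing: [idobideb] → [idobidep]
Rule 3 Initial Consonant Epenthesis: [idobidep] → [tidobidep]
Rule 4 Intervocalic Lenition: [tidobidep] → [tizovizep]

[tizovizep]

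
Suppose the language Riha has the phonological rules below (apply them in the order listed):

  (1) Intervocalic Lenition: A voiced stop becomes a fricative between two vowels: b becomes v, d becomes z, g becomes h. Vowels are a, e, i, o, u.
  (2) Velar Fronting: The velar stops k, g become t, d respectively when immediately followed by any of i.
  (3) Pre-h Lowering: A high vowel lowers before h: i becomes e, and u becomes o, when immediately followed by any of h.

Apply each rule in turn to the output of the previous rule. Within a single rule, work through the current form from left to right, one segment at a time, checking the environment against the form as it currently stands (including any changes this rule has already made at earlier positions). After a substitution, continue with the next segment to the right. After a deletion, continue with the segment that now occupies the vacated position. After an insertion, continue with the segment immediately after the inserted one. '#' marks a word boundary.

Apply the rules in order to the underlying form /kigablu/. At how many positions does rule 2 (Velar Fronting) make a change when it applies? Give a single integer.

1

(1) Intervocalic Lenition: [kigablu] → [kihablu]
(2) Velar Fronting: [kihablu] → [tihablu]
(3) Pre-h Lowering: [tihablu] → [tehablu]
Rule 2 changed 1 position(s).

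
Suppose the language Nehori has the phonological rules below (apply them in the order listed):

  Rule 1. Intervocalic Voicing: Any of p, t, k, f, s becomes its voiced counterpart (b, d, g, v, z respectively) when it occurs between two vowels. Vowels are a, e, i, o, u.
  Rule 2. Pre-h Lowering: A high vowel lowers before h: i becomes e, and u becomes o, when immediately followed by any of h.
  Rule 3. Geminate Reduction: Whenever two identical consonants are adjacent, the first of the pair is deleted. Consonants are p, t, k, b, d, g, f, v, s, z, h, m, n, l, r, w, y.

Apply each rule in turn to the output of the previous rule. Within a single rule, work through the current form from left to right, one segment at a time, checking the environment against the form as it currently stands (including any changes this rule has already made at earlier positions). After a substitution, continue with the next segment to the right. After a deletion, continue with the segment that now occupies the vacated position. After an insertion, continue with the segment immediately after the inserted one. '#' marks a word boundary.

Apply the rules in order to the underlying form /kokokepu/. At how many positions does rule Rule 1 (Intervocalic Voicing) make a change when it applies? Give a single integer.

Rule 1 Intervocalic Voicing: [kokokepu] → [kogogebu]
Rule 2 Pre-h Lowering: no change — [kogogebu]
Rule 3 Geminate Reduction: no change — [kogogebu]
Rule Rule 1 changed 3 position(s).

3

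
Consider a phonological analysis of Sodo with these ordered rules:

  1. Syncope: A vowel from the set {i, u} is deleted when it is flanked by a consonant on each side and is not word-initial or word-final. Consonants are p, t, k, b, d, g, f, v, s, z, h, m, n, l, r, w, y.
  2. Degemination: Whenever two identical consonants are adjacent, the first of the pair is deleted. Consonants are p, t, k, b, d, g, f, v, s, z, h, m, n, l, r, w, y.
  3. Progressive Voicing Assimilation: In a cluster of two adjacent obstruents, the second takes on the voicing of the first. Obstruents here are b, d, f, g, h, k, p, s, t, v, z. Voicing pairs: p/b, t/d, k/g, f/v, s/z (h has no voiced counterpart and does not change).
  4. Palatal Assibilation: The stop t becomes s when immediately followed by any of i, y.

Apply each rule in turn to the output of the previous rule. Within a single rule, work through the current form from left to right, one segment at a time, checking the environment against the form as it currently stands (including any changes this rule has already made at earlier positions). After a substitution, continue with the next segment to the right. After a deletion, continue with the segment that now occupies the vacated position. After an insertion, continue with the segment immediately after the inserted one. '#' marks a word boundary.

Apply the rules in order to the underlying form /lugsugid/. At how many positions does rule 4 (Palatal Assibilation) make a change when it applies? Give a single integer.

1 Syncope: [lugsugid] → [lgsgd]
2 Degemination: no change — [lgsgd]
3 Progressive Voicing Assimilation: [lgsgd] → [lgzgd]
4 Palatal Assibilation: no change — [lgzgd]
Rule 4 changed 0 position(s).

0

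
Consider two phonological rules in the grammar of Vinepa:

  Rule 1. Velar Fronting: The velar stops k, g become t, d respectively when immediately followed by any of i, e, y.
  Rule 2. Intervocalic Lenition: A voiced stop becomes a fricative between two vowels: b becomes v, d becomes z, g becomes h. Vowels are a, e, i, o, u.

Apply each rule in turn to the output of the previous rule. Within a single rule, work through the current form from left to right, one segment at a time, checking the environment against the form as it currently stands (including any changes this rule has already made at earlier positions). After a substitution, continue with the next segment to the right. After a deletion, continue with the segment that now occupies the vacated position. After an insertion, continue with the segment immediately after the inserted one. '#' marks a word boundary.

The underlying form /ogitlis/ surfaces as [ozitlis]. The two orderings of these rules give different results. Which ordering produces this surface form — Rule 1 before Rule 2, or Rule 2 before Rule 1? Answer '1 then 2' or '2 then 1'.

1 then 2

Order 1 then 2:
  1 Velar Fronting: [ogitlis] → [oditlis]
  2 Intervocalic Lenition: [oditlis] → [ozitlis]
  result: [ozitlis]
Order 2 then 1:
  2 Intervocalic Lenition: [ogitlis] → [ohitlis]
  1 Velar Fronting: no change — [ohitlis]
  result: [ohitlis]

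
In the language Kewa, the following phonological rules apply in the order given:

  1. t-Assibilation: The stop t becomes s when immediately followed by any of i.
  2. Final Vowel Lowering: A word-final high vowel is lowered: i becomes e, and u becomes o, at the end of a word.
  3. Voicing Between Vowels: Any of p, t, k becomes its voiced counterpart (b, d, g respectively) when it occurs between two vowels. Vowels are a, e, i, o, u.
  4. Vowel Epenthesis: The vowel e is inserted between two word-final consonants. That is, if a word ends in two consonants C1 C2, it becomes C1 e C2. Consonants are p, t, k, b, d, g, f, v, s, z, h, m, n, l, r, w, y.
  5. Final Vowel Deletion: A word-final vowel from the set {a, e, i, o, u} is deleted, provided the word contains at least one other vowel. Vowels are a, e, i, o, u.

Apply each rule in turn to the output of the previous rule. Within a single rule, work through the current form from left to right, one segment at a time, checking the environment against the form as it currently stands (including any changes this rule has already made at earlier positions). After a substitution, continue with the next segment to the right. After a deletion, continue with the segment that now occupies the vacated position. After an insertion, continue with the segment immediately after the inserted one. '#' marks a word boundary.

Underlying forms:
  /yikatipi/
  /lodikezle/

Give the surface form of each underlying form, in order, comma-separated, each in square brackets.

[yigasib], [lodigezl]

/yikatipi/:
  1 t-Assibilation: [yikatipi] → [yikasipi]
  2 Final Vowel Lowering: [yikasipi] → [yikasipe]
  3 Voicing Between Vowels: [yikasipe] → [yigasibe]
  4 Vowel Epenthesis: no change — [yigasibe]
  5 Final Vowel Deletion: [yigasibe] → [yigasib]
/lodikezle/:
  1 t-Assibilation: no change — [lodikezle]
  2 Final Vowel Lowering: no change — [lodikezle]
  3 Voicing Between Vowels: [lodikezle] → [lodigezle]
  4 Vowel Epenthesis: no change — [lodigezle]
  5 Final Vowel Deletion: [lodigezle] → [lodigezl]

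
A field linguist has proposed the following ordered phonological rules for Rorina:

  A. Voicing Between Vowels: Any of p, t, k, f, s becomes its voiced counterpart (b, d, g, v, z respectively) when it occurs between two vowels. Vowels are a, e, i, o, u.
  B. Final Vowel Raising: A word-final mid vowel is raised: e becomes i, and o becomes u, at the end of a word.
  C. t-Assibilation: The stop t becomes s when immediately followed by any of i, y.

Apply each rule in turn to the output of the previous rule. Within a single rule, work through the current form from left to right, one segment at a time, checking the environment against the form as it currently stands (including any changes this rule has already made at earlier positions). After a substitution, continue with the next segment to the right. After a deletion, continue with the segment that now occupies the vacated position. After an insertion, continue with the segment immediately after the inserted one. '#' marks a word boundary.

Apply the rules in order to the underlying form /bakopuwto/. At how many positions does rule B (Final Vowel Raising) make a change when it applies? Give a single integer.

A Voicing Between Vowels: [bakopuwto] → [bagobuwto]
B Final Vowel Raising: [bagobuwto] → [bagobuwtu]
C t-Assibilation: no change — [bagobuwtu]
Rule B changed 1 position(s).

1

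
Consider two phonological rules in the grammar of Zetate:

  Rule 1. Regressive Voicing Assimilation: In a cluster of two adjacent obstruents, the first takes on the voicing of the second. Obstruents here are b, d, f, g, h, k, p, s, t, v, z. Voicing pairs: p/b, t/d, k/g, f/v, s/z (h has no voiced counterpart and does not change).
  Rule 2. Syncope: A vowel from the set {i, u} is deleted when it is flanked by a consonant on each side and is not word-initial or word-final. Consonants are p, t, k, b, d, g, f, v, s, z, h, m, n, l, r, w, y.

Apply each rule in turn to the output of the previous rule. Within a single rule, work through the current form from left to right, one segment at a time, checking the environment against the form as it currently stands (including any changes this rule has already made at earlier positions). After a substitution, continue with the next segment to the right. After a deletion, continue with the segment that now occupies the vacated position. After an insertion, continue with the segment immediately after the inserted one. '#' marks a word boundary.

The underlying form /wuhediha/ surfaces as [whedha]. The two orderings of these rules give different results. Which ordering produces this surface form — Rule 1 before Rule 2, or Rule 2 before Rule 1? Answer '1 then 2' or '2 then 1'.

Order 1 then 2:
  1 Regressive Voicing Assimilation: no change — [wuhediha]
  2 Syncope: [wuhediha] → [whedha]
  result: [whedha]
Order 2 then 1:
  2 Syncope: [wuhediha] → [whedha]
  1 Regressive Voicing Assimilation: [whedha] → [whetha]
  result: [whetha]

1 then 2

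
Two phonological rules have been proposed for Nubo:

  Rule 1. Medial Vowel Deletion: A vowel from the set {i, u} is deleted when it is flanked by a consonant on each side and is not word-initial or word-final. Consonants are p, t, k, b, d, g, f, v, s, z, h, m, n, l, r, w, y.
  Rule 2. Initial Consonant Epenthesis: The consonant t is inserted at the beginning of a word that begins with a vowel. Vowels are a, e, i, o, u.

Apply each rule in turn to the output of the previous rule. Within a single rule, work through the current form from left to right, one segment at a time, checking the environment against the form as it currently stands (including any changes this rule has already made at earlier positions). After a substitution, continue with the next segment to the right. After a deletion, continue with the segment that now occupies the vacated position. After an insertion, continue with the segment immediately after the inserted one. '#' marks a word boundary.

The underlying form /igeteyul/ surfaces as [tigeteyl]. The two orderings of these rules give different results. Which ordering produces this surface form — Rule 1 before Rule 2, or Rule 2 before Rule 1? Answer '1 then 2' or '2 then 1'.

1 then 2

Order 1 then 2:
  1 Medial Vowel Deletion: [igeteyul] → [igeteyl]
  2 Initial Consonant Epenthesis: [igeteyl] → [tigeteyl]
  result: [tigeteyl]
Order 2 then 1:
  2 Initial Consonant Epenthesis: [igeteyul] → [tigeteyul]
  1 Medial Vowel Deletion: [tigeteyul] → [tgeteyl]
  result: [tgeteyl]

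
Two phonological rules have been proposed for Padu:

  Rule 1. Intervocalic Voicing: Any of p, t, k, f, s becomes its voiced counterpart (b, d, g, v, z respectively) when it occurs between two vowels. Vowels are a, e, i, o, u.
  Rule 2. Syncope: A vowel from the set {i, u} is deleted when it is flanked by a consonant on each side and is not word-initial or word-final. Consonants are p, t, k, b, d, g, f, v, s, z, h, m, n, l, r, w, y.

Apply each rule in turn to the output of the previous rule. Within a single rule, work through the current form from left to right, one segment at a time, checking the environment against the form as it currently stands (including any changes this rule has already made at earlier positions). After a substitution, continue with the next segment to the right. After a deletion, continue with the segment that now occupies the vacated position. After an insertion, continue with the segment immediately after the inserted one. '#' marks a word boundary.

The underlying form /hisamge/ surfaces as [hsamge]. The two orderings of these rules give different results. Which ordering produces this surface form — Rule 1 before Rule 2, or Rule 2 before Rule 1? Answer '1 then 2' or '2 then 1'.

Order 1 then 2:
  1 Intervocalic Voicing: [hisamge] → [hizamge]
  2 Syncope: [hizamge] → [hzamge]
  result: [hzamge]
Order 2 then 1:
  2 Syncope: [hisamge] → [hsamge]
  1 Intervocalic Voicing: no change — [hsamge]
  result: [hsamge]

2 then 1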